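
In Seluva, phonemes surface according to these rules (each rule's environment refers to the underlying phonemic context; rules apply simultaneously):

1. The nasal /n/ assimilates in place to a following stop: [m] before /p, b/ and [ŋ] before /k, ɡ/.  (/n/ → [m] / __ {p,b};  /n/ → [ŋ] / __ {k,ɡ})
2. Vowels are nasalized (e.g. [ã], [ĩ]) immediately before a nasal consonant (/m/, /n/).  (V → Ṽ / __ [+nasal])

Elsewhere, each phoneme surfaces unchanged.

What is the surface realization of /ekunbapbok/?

[ekũmbapbok]

/e/ — word-initial; rule 2 does not apply here → [e].
/k/ (between /e/ and /u/) is unaffected → [k].
/u/ (between /k/ and /n/) occurs before a nasal consonant → [ũ] by rule 2.
/n/ — between /u/ and /b/, before a labial or velar stop — surfaces as [m] (rule 1).
/b/ (between /n/ and /a/) is unaffected → [b].
/a/ (between /b/ and /p/) is in the target of rule 2 but the environment (before a nasal consonant) is not met → [a].
/p/ (between /a/ and /b/): no rule targets it → [p].
/b/ (between /p/ and /o/): no rule targets it → [b].
/o/ (between /b/ and /k/): rule 2 targets it, but not before a nasal consonant → unchanged [o].
/k/ (word-final) is unaffected → [k].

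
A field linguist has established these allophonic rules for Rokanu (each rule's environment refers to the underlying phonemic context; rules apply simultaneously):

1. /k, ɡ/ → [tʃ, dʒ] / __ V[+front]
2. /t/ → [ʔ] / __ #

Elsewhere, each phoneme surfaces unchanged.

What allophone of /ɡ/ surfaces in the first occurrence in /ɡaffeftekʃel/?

/ɡ/ (word-initial) is in the target of rule 1 but the environment (before a front vowel) is not met → [ɡ].

[ɡ]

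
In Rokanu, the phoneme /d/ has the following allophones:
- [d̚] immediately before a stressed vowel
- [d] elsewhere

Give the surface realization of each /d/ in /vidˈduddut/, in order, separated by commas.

[d], [d̚], [d], [d]

Occurrence 1 (position 3): no conditioning environment matches → elsewhere allophone [d].
Occurrence 2 (position 4): immediately before a stressed vowel → [d̚].
Occurrence 3 (position 6): no conditioning environment matches → elsewhere allophone [d].
Occurrence 4 (position 7): no conditioning environment matches → elsewhere allophone [d].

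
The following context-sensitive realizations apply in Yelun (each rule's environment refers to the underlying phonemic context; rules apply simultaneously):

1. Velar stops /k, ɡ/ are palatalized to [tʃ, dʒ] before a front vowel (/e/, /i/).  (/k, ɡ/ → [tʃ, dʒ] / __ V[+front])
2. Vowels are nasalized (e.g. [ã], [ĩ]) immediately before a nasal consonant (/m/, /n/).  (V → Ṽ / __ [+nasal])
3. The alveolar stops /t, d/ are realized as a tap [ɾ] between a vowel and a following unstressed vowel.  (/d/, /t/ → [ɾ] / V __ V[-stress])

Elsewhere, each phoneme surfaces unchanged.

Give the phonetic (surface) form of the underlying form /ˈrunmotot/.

[ˈrũnmoɾot]

/r/ — not in any rule's target class → [r].
/u/ (between /r/ and /n/) occurs before a nasal consonant → [ũ] by rule 2.
/n/ (between /u/ and /m/) is unaffected → [n].
/m/ — not in any rule's target class → [m].
/o/ — between /m/ and /t/; rule 2 does not apply here → [o].
Rule 3 applies to /t/ (between /o/ and /o/: between a vowel and a following unstressed vowel) → [ɾ].
/o/ (between /t/ and /t/) fails the environment for rule 2, so it stays [o].
/t/ (word-final) is in the target of rule 3 but the environment (between a vowel and a following unstressed vowel) is not met → [t].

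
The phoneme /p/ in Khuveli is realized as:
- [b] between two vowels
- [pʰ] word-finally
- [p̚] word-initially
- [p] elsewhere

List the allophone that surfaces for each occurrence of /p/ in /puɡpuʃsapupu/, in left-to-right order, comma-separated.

[p̚], [p], [b], [b]

Occurrence 1 (position 1): word-initially → [p̚].
Occurrence 2 (position 4): no conditioning environment matches → elsewhere allophone [p].
Occurrence 3 (position 9): between two vowels → [b].
Occurrence 4 (position 11): between two vowels → [b].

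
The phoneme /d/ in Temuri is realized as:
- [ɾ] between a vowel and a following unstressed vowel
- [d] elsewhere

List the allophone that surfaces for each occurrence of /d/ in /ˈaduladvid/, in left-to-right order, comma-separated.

[ɾ], [d], [d]

Occurrence 1 (position 2): between a vowel and a following unstressed vowel → [ɾ].
Occurrence 2 (position 6): no conditioning environment matches → elsewhere allophone [d].
Occurrence 3 (position 9): no conditioning environment matches → elsewhere allophone [d].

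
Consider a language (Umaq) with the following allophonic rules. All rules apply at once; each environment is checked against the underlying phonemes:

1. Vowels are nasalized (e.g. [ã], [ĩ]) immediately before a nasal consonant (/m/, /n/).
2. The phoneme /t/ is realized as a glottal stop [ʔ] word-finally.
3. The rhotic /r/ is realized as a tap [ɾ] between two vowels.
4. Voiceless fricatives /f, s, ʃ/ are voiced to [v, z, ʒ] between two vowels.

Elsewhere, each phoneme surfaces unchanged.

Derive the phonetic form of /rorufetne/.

/r/ (word-initial): rule 3 targets it, but not between two vowels → unchanged [r].
/o/ (between /r/ and /r/) is in the target of rule 1 but the environment (before a nasal consonant) is not met → [o].
/r/ (between /o/ and /u/): between two vowels, so rule 3 applies → [ɾ].
/u/ (between /r/ and /f/) is in the target of rule 1 but the environment (before a nasal consonant) is not met → [u].
/f/ — between /u/ and /e/, between two vowels — surfaces as [v] (rule 4).
/e/ — between /f/ and /t/; rule 1 does not apply here → [e].
/t/ (between /e/ and /n/): rule 2 targets it, but not word-finally → unchanged [t].
/n/ stays [n].
/e/ (word-final): rule 1 targets it, but not before a nasal consonant → unchanged [e].

[roɾuvetne]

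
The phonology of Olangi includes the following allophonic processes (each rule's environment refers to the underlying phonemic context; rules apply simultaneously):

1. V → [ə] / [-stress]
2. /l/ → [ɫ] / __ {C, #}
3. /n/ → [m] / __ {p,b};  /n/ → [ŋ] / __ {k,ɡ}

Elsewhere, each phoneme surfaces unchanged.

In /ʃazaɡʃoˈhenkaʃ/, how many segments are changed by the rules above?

Segments that undergo a rule: /a/ → [ə] (rule 1); /a/ → [ə] (rule 1); /o/ → [ə] (rule 1); /n/ → [ŋ] (rule 3); /a/ → [ə] (rule 1).
All other segments surface unchanged.

5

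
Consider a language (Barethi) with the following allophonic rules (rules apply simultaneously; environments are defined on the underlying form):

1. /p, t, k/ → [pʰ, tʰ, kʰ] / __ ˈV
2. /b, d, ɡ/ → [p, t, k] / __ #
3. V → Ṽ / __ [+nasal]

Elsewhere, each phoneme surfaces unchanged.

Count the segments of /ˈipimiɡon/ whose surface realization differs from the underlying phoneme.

Segments that undergo a rule: /i/ → [ĩ] (rule 3); /o/ → [õ] (rule 3).
All other segments surface unchanged.

2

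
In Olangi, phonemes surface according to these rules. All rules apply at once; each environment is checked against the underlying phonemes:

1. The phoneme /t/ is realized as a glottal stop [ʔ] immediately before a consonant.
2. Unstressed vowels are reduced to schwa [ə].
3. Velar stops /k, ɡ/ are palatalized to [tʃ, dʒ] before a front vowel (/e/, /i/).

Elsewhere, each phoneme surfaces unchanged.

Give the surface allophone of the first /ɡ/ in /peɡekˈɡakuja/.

/ɡ/ — between /e/ and /e/, before a front vowel — surfaces as [dʒ] (rule 3).

[dʒ]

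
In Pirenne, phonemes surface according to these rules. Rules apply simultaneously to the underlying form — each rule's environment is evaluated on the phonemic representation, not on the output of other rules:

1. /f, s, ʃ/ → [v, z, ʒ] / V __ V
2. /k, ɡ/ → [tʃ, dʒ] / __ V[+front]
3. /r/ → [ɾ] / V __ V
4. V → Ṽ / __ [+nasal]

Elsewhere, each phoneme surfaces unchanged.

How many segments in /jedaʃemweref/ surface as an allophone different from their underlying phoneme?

3

Segments that undergo a rule: /ʃ/ → [ʒ] (rule 1); /e/ → [ẽ] (rule 4); /r/ → [ɾ] (rule 3).
All other segments surface unchanged.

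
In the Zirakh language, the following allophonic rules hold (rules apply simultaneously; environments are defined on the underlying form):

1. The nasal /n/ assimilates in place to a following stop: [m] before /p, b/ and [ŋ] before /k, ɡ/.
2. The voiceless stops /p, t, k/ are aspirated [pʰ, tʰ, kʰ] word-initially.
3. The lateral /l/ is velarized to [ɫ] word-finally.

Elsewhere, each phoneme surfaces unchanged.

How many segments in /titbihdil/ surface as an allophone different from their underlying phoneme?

Segments that undergo a rule: /t/ → [tʰ] (rule 2); /l/ → [ɫ] (rule 3).
All other segments surface unchanged.

2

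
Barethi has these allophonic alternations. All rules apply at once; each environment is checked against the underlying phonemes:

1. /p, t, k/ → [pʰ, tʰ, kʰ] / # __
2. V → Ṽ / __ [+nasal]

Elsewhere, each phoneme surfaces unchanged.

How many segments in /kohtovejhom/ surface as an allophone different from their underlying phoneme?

2

Segments that undergo a rule: /k/ → [kʰ] (rule 1); /o/ → [õ] (rule 2).
All other segments surface unchanged.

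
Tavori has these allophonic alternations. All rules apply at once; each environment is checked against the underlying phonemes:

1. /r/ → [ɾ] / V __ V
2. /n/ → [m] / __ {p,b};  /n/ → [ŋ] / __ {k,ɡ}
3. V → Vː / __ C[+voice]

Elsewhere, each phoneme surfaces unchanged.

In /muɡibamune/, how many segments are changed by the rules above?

4

Segments that undergo a rule: /u/ → [uː] (rule 3); /i/ → [iː] (rule 3); /a/ → [aː] (rule 3); /u/ → [uː] (rule 3).
All other segments surface unchanged.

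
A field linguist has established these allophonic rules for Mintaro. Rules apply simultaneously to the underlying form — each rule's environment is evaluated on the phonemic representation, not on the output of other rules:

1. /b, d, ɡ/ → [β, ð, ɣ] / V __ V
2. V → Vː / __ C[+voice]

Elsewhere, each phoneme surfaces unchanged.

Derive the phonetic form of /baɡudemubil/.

[baːɣuːðeːmuːβiːl]

/b/ — word-initial; rule 1 does not apply here → [b].
Rule 2 applies to /a/ (between /b/ and /ɡ/: before a voiced consonant) → [aː].
/ɡ/ (between /a/ and /u/) occurs between two vowels → [ɣ] by rule 1.
Rule 2 applies to /u/ (between /ɡ/ and /d/: before a voiced consonant) → [uː].
/d/ (between /u/ and /e/) occurs between two vowels → [ð] by rule 1.
/e/ (between /d/ and /m/) occurs before a voiced consonant → [eː] by rule 2.
/m/ stays [m].
/u/ (between /m/ and /b/) occurs before a voiced consonant → [uː] by rule 2.
Rule 1 applies to /b/ (between /u/ and /i/: between two vowels) → [β].
/i/ meets the environment for rule 2 (before a voiced consonant) → [iː].
/l/ (word-final) is unaffected → [l].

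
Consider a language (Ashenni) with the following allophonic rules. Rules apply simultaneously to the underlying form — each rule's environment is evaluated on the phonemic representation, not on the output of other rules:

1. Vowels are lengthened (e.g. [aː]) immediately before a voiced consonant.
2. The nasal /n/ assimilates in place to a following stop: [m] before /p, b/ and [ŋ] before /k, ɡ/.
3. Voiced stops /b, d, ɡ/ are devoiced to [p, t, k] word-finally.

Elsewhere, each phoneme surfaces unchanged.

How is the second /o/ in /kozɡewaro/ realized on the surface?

[o]

/o/ (word-final) fails the environment for rule 1, so it stays [o].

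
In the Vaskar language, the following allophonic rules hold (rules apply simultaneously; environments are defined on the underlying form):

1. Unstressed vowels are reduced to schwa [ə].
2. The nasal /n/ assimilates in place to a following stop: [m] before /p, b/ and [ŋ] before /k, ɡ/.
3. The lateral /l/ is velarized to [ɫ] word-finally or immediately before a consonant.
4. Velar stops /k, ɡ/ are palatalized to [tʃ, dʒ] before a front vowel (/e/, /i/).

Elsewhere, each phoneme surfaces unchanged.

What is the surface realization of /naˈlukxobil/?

/n/ (word-initial): rule 2 targets it, but not before a labial or velar stop → unchanged [n].
/a/ — between /n/ and /l/, in an unstressed syllable — surfaces as [ə] (rule 1).
/l/ (between /a/ and /u/): rule 3 targets it, but not word-finally or immediately before a consonant → unchanged [l].
/u/ — between /l/ and /k/; rule 1 does not apply here → [u].
/k/ (between /u/ and /x/) is in the target of rule 4 but the environment (before a front vowel) is not met → [k].
/x/ (between /k/ and /o/): no rule targets it → [x].
/o/ meets the environment for rule 1 (in an unstressed syllable) → [ə].
/b/ stays [b].
/i/ — between /b/ and /l/, in an unstressed syllable — surfaces as [ə] (rule 1).
Rule 3 applies to /l/ (word-final: word-finally or immediately before a consonant) → [ɫ].

[nəˈlukxəbəɫ]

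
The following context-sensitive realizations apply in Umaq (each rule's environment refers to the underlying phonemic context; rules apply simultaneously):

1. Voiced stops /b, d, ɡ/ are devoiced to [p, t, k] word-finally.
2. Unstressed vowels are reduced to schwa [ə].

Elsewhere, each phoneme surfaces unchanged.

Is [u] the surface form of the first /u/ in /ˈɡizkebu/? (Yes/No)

/u/ (word-final) occurs in an unstressed syllable → [ə] by rule 2.
The actual realization is [ə], not [u].

No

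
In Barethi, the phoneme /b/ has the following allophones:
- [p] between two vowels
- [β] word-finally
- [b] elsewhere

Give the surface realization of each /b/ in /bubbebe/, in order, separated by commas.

[b], [b], [b], [p]

Occurrence 1 (position 1): no conditioning environment matches → elsewhere allophone [b].
Occurrence 2 (position 3): no conditioning environment matches → elsewhere allophone [b].
Occurrence 3 (position 4): no conditioning environment matches → elsewhere allophone [b].
Occurrence 4 (position 6): between two vowels → [p].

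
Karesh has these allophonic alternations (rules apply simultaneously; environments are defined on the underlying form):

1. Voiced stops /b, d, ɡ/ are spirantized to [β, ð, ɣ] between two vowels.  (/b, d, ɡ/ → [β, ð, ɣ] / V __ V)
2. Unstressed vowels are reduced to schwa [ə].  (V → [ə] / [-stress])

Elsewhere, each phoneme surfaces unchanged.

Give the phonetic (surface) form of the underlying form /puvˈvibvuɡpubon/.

[pəvˈvibvəɡpəβən]

/p/ (word-initial) is unaffected → [p].
/u/ — between /p/ and /v/, in an unstressed syllable — surfaces as [ə] (rule 2).
/v/ — not in any rule's target class → [v].
/v/ (between /v/ and /i/): no rule targets it → [v].
/i/ (between /v/ and /b/) is in the target of rule 2 but the environment (in an unstressed syllable) is not met → [i].
/b/ (between /i/ and /v/): rule 1 targets it, but not between two vowels → unchanged [b].
/v/ (between /b/ and /u/) is unaffected → [v].
Rule 2 applies to /u/ (between /v/ and /ɡ/: in an unstressed syllable) → [ə].
/ɡ/ (between /u/ and /p/): rule 1 targets it, but not between two vowels → unchanged [ɡ].
/p/ — not in any rule's target class → [p].
/u/ (between /p/ and /b/) occurs in an unstressed syllable → [ə] by rule 2.
/b/ meets the environment for rule 1 (between two vowels) → [β].
/o/ — between /b/ and /n/, in an unstressed syllable — surfaces as [ə] (rule 2).
/n/ (word-final) is unaffected → [n].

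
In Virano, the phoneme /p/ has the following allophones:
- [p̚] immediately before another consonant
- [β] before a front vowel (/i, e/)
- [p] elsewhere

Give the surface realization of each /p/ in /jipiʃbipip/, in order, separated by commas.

Occurrence 1 (position 3): before a front vowel (/i, e/) → [β].
Occurrence 2 (position 8): before a front vowel (/i, e/) → [β].
Occurrence 3 (position 10): no conditioning environment matches → elsewhere allophone [p].

[β], [β], [p]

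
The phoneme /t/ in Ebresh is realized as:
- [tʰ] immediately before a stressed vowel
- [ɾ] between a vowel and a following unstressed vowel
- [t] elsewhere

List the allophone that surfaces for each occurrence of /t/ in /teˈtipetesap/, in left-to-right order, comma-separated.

Occurrence 1 (position 1): no conditioning environment matches → elsewhere allophone [t].
Occurrence 2 (position 3): immediately before a stressed vowel → [tʰ].
Occurrence 3 (position 7): between a vowel and an unstressed vowel → [ɾ].

[t], [tʰ], [ɾ]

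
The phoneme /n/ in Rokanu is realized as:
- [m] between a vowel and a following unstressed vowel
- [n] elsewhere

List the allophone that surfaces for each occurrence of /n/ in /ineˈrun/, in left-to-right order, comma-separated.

Occurrence 1 (position 2): between a vowel and a following unstressed vowel → [m].
Occurrence 2 (position 6): no conditioning environment matches → elsewhere allophone [n].

[m], [n]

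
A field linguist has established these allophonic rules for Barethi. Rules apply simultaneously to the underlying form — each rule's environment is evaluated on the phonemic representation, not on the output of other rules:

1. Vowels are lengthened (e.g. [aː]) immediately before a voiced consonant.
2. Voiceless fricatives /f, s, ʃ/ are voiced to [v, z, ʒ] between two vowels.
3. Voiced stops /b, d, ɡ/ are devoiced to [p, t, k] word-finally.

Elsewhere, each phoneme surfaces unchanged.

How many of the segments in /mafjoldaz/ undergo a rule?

2

Segments that undergo a rule: /o/ → [oː] (rule 1); /a/ → [aː] (rule 1).
All other segments surface unchanged.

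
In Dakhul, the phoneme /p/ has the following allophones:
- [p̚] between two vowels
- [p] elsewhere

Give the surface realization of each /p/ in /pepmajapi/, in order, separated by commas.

Occurrence 1 (position 1): no conditioning environment matches → elsewhere allophone [p].
Occurrence 2 (position 3): no conditioning environment matches → elsewhere allophone [p].
Occurrence 3 (position 8): between two vowels → [p̚].

[p], [p], [p̚]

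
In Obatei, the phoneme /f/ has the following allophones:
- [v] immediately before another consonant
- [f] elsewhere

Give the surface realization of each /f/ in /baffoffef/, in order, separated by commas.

[v], [f], [v], [f], [f]

Occurrence 1 (position 3): immediately before another consonant → [v].
Occurrence 2 (position 4): no conditioning environment matches → elsewhere allophone [f].
Occurrence 3 (position 6): immediately before another consonant → [v].
Occurrence 4 (position 7): no conditioning environment matches → elsewhere allophone [f].
Occurrence 5 (position 9): no conditioning environment matches → elsewhere allophone [f].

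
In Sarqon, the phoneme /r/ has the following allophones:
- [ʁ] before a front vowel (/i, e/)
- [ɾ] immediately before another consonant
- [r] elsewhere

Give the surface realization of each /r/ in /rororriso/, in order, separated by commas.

[r], [r], [ɾ], [ʁ]

Occurrence 1 (position 1): no conditioning environment matches → elsewhere allophone [r].
Occurrence 2 (position 3): no conditioning environment matches → elsewhere allophone [r].
Occurrence 3 (position 5): immediately before another consonant → [ɾ].
Occurrence 4 (position 6): before a front vowel (/i, e/) → [ʁ].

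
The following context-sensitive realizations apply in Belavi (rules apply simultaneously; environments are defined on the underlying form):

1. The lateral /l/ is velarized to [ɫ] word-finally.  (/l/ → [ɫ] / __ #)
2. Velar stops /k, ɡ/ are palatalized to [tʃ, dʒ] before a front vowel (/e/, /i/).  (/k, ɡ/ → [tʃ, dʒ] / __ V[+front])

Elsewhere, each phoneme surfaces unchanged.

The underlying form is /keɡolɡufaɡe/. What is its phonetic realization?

/k/ meets the environment for rule 2 (before a front vowel) → [tʃ].
/e/ — not in any rule's target class → [e].
/ɡ/ — between /e/ and /o/; rule 2 does not apply here → [ɡ].
/o/ — not in any rule's target class → [o].
/l/ (between /o/ and /ɡ/) is in the target of rule 1 but the environment (word-finally) is not met → [l].
/ɡ/ (between /l/ and /u/) fails the environment for rule 2, so it stays [ɡ].
/u/ (between /ɡ/ and /f/): no rule targets it → [u].
/f/ stays [f].
/a/ (between /f/ and /ɡ/) is unaffected → [a].
/ɡ/ (between /a/ and /e/): before a front vowel, so rule 2 applies → [dʒ].
/e/ (word-final): no rule targets it → [e].

[tʃeɡolɡufadʒe]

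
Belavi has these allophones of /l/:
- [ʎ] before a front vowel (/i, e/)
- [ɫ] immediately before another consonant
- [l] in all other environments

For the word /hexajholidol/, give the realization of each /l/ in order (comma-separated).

Occurrence 1 (position 8): before a front vowel (/i, e/) → [ʎ].
Occurrence 2 (position 12): no conditioning environment matches → elsewhere allophone [l].

[ʎ], [l]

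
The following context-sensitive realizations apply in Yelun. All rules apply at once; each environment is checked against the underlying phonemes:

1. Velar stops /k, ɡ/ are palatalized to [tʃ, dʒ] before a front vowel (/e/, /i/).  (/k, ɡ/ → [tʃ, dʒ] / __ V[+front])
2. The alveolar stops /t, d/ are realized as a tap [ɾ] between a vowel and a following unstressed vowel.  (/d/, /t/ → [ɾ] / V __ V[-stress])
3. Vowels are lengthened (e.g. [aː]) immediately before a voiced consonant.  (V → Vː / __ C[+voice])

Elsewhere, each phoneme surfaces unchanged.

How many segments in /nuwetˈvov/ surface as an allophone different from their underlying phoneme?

2

Segments that undergo a rule: /u/ → [uː] (rule 3); /o/ → [oː] (rule 3).
All other segments surface unchanged.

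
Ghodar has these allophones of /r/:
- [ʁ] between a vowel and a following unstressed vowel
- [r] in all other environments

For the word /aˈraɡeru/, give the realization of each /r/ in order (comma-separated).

[r], [ʁ]

Occurrence 1 (position 2): no conditioning environment matches → elsewhere allophone [r].
Occurrence 2 (position 6): between a vowel and a following unstressed vowel → [ʁ].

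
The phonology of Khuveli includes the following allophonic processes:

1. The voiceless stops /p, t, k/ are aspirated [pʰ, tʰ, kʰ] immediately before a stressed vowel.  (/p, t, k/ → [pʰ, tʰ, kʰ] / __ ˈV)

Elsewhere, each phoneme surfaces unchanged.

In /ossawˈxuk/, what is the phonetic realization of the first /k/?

[k]

/k/ (word-final) fails the environment for rule 1, so it stays [k].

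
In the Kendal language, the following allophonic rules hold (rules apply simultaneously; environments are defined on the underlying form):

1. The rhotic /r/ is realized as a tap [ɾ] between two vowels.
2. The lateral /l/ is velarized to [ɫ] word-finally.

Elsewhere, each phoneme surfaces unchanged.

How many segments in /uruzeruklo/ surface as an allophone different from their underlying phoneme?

Segments that undergo a rule: /r/ → [ɾ] (rule 1); /r/ → [ɾ] (rule 1).
All other segments surface unchanged.

2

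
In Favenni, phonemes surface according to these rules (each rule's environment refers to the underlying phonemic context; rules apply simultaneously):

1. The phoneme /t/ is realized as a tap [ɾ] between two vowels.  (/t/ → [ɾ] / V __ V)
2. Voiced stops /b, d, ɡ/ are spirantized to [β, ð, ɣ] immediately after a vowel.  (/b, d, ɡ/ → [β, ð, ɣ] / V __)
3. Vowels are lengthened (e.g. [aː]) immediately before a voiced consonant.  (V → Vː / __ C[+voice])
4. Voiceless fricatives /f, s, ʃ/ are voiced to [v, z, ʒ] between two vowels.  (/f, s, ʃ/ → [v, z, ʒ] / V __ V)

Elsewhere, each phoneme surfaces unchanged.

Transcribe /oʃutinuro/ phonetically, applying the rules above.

[oʒuɾiːnuːro]

/o/ (word-initial): rule 3 targets it, but not before a voiced consonant → unchanged [o].
Rule 4 applies to /ʃ/ (between /o/ and /u/: between two vowels) → [ʒ].
/u/ (between /ʃ/ and /t/): rule 3 targets it, but not before a voiced consonant → unchanged [u].
Rule 1 applies to /t/ (between /u/ and /i/: between two vowels) → [ɾ].
Rule 3 applies to /i/ (between /t/ and /n/: before a voiced consonant) → [iː].
/n/ stays [n].
/u/ (between /n/ and /r/) occurs before a voiced consonant → [uː] by rule 3.
/r/ stays [r].
/o/ (word-final) is in the target of rule 3 but the environment (before a voiced consonant) is not met → [o].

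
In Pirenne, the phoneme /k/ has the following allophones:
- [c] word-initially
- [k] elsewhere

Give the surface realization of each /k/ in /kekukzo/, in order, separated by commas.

[c], [k], [k]

Occurrence 1 (position 1): word-initially → [c].
Occurrence 2 (position 3): no conditioning environment matches → elsewhere allophone [k].
Occurrence 3 (position 5): no conditioning environment matches → elsewhere allophone [k].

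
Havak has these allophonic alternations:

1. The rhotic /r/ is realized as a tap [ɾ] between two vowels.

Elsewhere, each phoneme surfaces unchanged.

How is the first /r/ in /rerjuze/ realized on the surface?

[r]

/r/ (word-initial): rule 1 targets it, but not between two vowels → unchanged [r].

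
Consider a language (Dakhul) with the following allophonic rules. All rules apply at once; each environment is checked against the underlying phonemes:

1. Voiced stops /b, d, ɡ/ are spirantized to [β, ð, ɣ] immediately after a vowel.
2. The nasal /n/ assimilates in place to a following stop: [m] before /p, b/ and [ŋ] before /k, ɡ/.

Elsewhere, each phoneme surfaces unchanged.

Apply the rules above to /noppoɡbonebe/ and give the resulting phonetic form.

/n/ (word-initial): rule 2 targets it, but not before a labial or velar stop → unchanged [n].
/o/ stays [o].
/p/ — not in any rule's target class → [p].
/p/ (between /p/ and /o/) is unaffected → [p].
/o/ (between /p/ and /ɡ/): no rule targets it → [o].
/ɡ/ meets the environment for rule 1 (immediately after a vowel) → [ɣ].
/b/ (between /ɡ/ and /o/): rule 1 targets it, but not immediately after a vowel → unchanged [b].
/o/ stays [o].
/n/ (between /o/ and /e/): rule 2 targets it, but not before a labial or velar stop → unchanged [n].
/e/ stays [e].
/b/ (between /e/ and /e/) occurs immediately after a vowel → [β] by rule 1.
/e/ (word-final) is unaffected → [e].

[noppoɣboneβe]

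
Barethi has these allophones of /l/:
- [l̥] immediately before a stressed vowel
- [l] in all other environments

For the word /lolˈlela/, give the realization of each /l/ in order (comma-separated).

[l], [l], [l̥], [l]

Occurrence 1 (position 1): no conditioning environment matches → elsewhere allophone [l].
Occurrence 2 (position 3): no conditioning environment matches → elsewhere allophone [l].
Occurrence 3 (position 4): immediately before a stressed vowel → [l̥].
Occurrence 4 (position 6): no conditioning environment matches → elsewhere allophone [l].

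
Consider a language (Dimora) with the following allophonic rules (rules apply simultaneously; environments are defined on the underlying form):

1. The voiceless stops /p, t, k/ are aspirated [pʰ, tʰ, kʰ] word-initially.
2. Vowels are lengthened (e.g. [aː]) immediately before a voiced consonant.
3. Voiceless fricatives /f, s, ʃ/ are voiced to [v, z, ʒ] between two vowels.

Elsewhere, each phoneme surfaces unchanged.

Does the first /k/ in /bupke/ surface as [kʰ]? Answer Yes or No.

/k/ (between /p/ and /e/): rule 1 targets it, but not word-initially → unchanged [k].
The actual realization is [k], not [kʰ].

No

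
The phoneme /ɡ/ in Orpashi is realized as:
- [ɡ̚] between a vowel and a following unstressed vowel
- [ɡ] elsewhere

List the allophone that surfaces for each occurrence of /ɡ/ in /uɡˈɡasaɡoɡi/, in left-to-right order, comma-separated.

Occurrence 1 (position 2): no conditioning environment matches → elsewhere allophone [ɡ].
Occurrence 2 (position 3): no conditioning environment matches → elsewhere allophone [ɡ].
Occurrence 3 (position 7): between a vowel and a following unstressed vowel → [ɡ̚].
Occurrence 4 (position 9): between a vowel and a following unstressed vowel → [ɡ̚].

[ɡ], [ɡ], [ɡ̚], [ɡ̚]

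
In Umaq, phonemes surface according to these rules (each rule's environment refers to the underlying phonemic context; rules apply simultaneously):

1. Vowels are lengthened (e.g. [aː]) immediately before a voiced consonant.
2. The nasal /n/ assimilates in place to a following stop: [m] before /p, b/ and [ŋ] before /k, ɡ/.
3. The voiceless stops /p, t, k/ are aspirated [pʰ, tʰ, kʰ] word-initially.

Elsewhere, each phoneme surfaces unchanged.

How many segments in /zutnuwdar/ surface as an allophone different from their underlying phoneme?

Segments that undergo a rule: /u/ → [uː] (rule 1); /a/ → [aː] (rule 1).
All other segments surface unchanged.

2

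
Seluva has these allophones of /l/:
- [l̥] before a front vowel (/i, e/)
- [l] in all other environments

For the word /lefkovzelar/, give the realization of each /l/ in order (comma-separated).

[l̥], [l]

Occurrence 1 (position 1): before a front vowel (/i, e/) → [l̥].
Occurrence 2 (position 9): no conditioning environment matches → elsewhere allophone [l].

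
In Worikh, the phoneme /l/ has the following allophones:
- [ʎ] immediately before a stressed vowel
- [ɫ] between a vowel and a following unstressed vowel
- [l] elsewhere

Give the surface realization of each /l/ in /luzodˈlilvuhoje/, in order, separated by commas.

Occurrence 1 (position 1): no conditioning environment matches → elsewhere allophone [l].
Occurrence 2 (position 6): immediately before a stressed vowel → [ʎ].
Occurrence 3 (position 8): no conditioning environment matches → elsewhere allophone [l].

[l], [ʎ], [l]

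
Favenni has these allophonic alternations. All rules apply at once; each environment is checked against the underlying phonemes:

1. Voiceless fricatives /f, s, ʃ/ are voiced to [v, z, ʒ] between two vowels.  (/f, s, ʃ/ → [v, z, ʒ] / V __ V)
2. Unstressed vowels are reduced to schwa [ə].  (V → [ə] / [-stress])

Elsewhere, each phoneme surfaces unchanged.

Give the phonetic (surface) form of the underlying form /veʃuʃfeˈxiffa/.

[vəʒəʃfəˈxiffə]

/v/ stays [v].
/e/ (between /v/ and /ʃ/) occurs in an unstressed syllable → [ə] by rule 2.
/ʃ/ (between /e/ and /u/) occurs between two vowels → [ʒ] by rule 1.
/u/ (between /ʃ/ and /ʃ/) occurs in an unstressed syllable → [ə] by rule 2.
/ʃ/ (between /u/ and /f/) fails the environment for rule 1, so it stays [ʃ].
/f/ (between /ʃ/ and /e/) is in the target of rule 1 but the environment (between two vowels) is not met → [f].
/e/ (between /f/ and /x/): in an unstressed syllable, so rule 2 applies → [ə].
/x/ (between /e/ and /i/): no rule targets it → [x].
/i/ — between /x/ and /f/; rule 2 does not apply here → [i].
/f/ (between /i/ and /f/): rule 1 targets it, but not between two vowels → unchanged [f].
/f/ (between /f/ and /a/) fails the environment for rule 1, so it stays [f].
Rule 2 applies to /a/ (word-final: in an unstressed syllable) → [ə].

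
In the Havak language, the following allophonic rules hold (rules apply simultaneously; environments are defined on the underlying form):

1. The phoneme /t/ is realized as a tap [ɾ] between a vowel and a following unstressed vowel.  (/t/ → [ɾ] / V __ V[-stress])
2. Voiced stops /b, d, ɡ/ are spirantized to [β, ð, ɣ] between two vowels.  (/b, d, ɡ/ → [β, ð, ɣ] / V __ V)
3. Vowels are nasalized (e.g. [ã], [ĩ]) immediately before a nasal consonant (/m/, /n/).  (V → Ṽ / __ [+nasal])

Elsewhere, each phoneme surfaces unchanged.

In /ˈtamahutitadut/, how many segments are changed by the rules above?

Segments that undergo a rule: /a/ → [ã] (rule 3); /t/ → [ɾ] (rule 1); /t/ → [ɾ] (rule 1); /d/ → [ð] (rule 2).
All other segments surface unchanged.

4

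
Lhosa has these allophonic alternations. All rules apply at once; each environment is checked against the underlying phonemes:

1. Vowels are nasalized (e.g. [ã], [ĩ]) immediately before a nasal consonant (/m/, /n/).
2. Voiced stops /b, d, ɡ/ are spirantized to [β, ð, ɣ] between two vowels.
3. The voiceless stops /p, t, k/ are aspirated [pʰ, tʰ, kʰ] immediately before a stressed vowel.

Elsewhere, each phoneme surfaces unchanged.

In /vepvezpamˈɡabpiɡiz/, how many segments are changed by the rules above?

2

Segments that undergo a rule: /a/ → [ã] (rule 1); /ɡ/ → [ɣ] (rule 2).
All other segments surface unchanged.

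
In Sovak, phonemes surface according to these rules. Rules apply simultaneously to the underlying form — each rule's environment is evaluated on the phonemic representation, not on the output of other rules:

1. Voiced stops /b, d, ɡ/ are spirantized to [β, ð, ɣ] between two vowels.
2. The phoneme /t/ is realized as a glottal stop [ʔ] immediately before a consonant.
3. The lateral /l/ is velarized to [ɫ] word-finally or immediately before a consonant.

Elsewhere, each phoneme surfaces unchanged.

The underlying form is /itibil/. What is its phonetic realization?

/i/ (word-initial) is unaffected → [i].
/t/ (between /i/ and /i/) is in the target of rule 2 but the environment (immediately before a consonant) is not met → [t].
/i/ stays [i].
/b/ (between /i/ and /i/): between two vowels, so rule 1 applies → [β].
/i/ — not in any rule's target class → [i].
/l/ (word-final) occurs word-finally or immediately before a consonant → [ɫ] by rule 3.

[itiβiɫ]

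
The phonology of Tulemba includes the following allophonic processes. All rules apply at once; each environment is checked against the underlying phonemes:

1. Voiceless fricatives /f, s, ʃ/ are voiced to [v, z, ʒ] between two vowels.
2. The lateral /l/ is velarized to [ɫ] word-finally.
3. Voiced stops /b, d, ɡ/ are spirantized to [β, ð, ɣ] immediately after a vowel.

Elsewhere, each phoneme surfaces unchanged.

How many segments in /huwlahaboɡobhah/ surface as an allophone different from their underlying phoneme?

3

Segments that undergo a rule: /b/ → [β] (rule 3); /ɡ/ → [ɣ] (rule 3); /b/ → [β] (rule 3).
All other segments surface unchanged.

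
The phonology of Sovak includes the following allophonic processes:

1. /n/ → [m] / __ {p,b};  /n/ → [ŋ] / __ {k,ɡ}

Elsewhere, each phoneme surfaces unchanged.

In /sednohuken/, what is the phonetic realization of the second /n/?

[n]

/n/ (word-final): rule 1 targets it, but not before a labial or velar stop → unchanged [n].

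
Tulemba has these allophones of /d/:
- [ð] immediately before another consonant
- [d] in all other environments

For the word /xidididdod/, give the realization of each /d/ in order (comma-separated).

Occurrence 1 (position 3): no conditioning environment matches → elsewhere allophone [d].
Occurrence 2 (position 5): no conditioning environment matches → elsewhere allophone [d].
Occurrence 3 (position 7): immediately before another consonant → [ð].
Occurrence 4 (position 8): no conditioning environment matches → elsewhere allophone [d].
Occurrence 5 (position 10): no conditioning environment matches → elsewhere allophone [d].

[d], [d], [ð], [d], [d]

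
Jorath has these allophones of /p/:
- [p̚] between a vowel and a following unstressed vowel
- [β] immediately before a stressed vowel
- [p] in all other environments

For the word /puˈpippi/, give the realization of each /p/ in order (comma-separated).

[p], [β], [p], [p]

Occurrence 1 (position 1): no conditioning environment matches → elsewhere allophone [p].
Occurrence 2 (position 3): immediately before a stressed vowel → [β].
Occurrence 3 (position 5): no conditioning environment matches → elsewhere allophone [p].
Occurrence 4 (position 6): no conditioning environment matches → elsewhere allophone [p].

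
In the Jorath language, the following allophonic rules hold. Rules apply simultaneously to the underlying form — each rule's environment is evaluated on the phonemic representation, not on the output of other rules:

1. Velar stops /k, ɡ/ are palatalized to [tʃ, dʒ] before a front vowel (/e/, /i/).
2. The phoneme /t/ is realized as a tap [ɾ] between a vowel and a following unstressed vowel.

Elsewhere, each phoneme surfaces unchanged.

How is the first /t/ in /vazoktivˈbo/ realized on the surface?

/t/ (between /k/ and /i/): rule 2 targets it, but not between a vowel and a following unstressed vowel → unchanged [t].

[t]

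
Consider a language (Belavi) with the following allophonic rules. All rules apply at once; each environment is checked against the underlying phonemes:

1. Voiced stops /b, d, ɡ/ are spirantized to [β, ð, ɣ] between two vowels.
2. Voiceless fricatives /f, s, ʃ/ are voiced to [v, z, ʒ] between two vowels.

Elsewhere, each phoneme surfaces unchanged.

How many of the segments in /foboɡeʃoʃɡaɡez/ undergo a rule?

4

Segments that undergo a rule: /b/ → [β] (rule 1); /ɡ/ → [ɣ] (rule 1); /ʃ/ → [ʒ] (rule 2); /ɡ/ → [ɣ] (rule 1).
All other segments surface unchanged.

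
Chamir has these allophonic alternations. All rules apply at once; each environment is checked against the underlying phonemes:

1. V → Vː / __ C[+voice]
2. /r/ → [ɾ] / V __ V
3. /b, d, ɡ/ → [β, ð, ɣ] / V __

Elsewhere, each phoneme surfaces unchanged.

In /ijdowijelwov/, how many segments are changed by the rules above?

5

Segments that undergo a rule: /i/ → [iː] (rule 1); /o/ → [oː] (rule 1); /i/ → [iː] (rule 1); /e/ → [eː] (rule 1); /o/ → [oː] (rule 1).
All other segments surface unchanged.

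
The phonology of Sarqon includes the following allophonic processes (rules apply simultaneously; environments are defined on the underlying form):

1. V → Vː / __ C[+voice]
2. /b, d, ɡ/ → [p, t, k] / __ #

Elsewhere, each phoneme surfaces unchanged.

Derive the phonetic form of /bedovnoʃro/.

[beːdoːvnoʃro]

/b/ (word-initial) is in the target of rule 2 but the environment (word-finally) is not met → [b].
Rule 1 applies to /e/ (between /b/ and /d/: before a voiced consonant) → [eː].
/d/ (between /e/ and /o/) is in the target of rule 2 but the environment (word-finally) is not met → [d].
/o/ (between /d/ and /v/) occurs before a voiced consonant → [oː] by rule 1.
/v/ (between /o/ and /n/): no rule targets it → [v].
/n/ stays [n].
/o/ (between /n/ and /ʃ/) fails the environment for rule 1, so it stays [o].
/ʃ/ stays [ʃ].
/r/ stays [r].
/o/ (word-final) is in the target of rule 1 but the environment (before a voiced consonant) is not met → [o].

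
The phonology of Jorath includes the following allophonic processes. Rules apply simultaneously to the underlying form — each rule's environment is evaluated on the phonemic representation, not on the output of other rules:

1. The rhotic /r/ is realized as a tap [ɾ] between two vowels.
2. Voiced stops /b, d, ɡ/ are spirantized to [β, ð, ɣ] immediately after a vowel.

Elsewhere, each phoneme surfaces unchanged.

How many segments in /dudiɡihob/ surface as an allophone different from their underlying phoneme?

Segments that undergo a rule: /d/ → [ð] (rule 2); /ɡ/ → [ɣ] (rule 2); /b/ → [β] (rule 2).
All other segments surface unchanged.

3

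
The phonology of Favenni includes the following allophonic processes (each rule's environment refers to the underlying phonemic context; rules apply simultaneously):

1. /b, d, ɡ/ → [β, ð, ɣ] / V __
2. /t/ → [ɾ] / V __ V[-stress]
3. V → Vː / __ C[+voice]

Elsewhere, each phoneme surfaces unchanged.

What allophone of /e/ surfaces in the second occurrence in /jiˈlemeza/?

/e/ — between /m/ and /z/, before a voiced consonant — surfaces as [eː] (rule 3).

[eː]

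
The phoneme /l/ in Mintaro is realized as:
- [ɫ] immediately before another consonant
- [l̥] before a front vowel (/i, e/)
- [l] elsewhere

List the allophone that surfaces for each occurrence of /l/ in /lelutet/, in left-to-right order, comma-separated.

Occurrence 1 (position 1): before a front vowel (/i, e/) → [l̥].
Occurrence 2 (position 3): no conditioning environment matches → elsewhere allophone [l].

[l̥], [l]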